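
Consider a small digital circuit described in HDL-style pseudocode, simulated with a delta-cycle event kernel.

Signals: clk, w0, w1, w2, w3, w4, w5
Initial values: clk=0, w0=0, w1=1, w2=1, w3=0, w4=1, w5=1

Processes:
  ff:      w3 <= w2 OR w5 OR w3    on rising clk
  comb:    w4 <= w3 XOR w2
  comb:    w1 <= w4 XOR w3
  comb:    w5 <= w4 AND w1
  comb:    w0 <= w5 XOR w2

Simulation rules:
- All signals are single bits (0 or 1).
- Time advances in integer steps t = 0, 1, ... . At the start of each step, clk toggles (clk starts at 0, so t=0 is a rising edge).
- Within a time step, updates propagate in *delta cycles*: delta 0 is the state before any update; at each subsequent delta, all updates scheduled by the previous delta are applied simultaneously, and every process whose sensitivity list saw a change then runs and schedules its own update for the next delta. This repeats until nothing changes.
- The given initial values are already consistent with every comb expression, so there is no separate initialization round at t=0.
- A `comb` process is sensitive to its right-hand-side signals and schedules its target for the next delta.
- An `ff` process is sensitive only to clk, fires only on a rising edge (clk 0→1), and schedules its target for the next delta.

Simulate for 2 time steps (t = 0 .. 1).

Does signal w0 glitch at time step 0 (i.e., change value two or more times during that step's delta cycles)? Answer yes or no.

no

t=0 Δ0: w3=0 clk=0 w4=1 w0=0 w5=1 w1=1 w2=1
  Δ1: clk:0→1
  Δ2: w3:0→1
  Δ3: w4:1→0, w1:1→0
  Δ4: w5:1→0, w1:0→1
  Δ5: w0:0→1
  (5Δ to stable)
t=1 Δ0: w3=1 clk=1 w4=0 w0=1 w5=0 w1=1 w2=1
  Δ1: clk:1→0
  (1Δ to stable)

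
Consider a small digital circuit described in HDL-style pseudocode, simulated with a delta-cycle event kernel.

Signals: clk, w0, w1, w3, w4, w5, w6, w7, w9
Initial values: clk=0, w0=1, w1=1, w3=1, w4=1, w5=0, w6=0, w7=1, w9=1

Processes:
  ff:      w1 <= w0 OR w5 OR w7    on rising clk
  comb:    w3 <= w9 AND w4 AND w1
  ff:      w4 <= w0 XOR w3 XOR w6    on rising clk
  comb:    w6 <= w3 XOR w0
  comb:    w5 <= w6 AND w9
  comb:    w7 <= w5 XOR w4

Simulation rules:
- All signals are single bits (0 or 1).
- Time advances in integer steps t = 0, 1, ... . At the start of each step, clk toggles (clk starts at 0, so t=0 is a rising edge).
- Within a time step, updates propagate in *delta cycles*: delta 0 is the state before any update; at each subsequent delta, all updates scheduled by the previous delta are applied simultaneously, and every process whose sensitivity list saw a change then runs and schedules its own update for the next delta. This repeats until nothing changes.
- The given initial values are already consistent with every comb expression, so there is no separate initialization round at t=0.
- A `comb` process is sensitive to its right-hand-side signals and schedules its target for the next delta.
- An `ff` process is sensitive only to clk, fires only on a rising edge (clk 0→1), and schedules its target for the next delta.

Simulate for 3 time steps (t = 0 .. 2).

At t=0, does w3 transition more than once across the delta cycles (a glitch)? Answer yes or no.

no

[bits: w7,w0,clk,w5,w6,w9,w3,w4,w1]
t=0: Δ0=110001111 Δ1=111001111 Δ2=111001101 Δ3=011001001 Δ4=011011001 Δ5=011111001 Δ6=111111001 | 6Δ
t=1: Δ0=111111001 Δ1=110111001 | 1Δ
t=2: Δ0=110111001 Δ1=111111001 | 1Δ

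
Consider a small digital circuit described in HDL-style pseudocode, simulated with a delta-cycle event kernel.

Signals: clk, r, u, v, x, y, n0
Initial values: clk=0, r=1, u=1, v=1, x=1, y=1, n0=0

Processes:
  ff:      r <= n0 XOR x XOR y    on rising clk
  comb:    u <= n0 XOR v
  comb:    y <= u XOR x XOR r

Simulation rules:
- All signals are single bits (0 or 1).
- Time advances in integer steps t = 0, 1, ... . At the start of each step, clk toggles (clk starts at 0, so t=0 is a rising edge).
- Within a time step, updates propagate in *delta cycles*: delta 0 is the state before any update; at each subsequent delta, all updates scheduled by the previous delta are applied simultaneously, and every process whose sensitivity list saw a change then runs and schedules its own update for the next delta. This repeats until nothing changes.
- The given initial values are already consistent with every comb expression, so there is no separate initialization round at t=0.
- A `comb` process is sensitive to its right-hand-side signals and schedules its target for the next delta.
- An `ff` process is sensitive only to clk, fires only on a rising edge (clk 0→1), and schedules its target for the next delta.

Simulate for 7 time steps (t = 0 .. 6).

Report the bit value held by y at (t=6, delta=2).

t=0 Δ0: x=1 r=1 u=1 y=1 n0=0 clk=0 v=1
  Δ1: clk:0→1
  Δ2: r:1→0
  Δ3: y:1→0
  (3Δ to stable)
t=1 Δ0: x=1 r=0 u=1 y=0 n0=0 clk=1 v=1
  Δ1: clk:1→0
  (1Δ to stable)
t=2 Δ0: x=1 r=0 u=1 y=0 n0=0 clk=0 v=1
  Δ1: clk:0→1
  Δ2: r:0→1
  Δ3: y:0→1
  (3Δ to stable)
t=3 Δ0: x=1 r=1 u=1 y=1 n0=0 clk=1 v=1
  Δ1: clk:1→0
  (1Δ to stable)
t=4 Δ0: x=1 r=1 u=1 y=1 n0=0 clk=0 v=1
  Δ1: clk:0→1
  Δ2: r:1→0
  Δ3: y:1→0
  (3Δ to stable)
t=5 Δ0: x=1 r=0 u=1 y=0 n0=0 clk=1 v=1
  Δ1: clk:1→0
  (1Δ to stable)
t=6 Δ0: x=1 r=0 u=1 y=0 n0=0 clk=0 v=1
  Δ1: clk:0→1
  Δ2: r:0→1
  Δ3: y:0→1
  (3Δ to stable)

0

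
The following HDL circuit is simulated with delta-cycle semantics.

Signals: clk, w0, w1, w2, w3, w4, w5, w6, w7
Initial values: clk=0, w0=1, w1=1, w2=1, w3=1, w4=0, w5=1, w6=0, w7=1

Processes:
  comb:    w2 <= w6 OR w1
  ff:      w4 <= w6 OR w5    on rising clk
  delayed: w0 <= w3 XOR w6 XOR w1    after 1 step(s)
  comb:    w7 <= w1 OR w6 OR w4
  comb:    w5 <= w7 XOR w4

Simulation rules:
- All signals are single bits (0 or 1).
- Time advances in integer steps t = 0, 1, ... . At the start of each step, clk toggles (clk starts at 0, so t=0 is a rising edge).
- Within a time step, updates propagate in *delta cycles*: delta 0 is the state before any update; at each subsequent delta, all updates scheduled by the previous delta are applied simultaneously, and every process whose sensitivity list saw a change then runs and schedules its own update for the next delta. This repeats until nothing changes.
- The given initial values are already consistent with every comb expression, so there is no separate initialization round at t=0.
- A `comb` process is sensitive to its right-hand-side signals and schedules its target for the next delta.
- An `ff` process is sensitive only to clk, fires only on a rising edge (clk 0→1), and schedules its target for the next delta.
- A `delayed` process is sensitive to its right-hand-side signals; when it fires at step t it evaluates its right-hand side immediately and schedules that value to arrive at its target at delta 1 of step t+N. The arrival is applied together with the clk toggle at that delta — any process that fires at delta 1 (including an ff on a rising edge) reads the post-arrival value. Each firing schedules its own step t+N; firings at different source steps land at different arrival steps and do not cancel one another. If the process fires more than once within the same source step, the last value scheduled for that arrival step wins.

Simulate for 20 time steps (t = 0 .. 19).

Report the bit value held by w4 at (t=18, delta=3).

0

t0.Δ0 w6=0 w2=1 w1=1 w3=1 w4=0 w0=1 clk=0 w7=1 w5=1
t0.Δ1 w6=0 w2=1 w1=1 w3=1 w4=0 w0=1 clk=1 w7=1 w5=1
t0.Δ2 w6=0 w2=1 w1=1 w3=1 w4=1 w0=1 clk=1 w7=1 w5=1
t0.Δ3 w6=0 w2=1 w1=1 w3=1 w4=1 w0=1 clk=1 w7=1 w5=0
t1.Δ0 w6=0 w2=1 w1=1 w3=1 w4=1 w0=1 clk=1 w7=1 w5=0
t1.Δ1 w6=0 w2=1 w1=1 w3=1 w4=1 w0=1 clk=0 w7=1 w5=0
t2.Δ0 w6=0 w2=1 w1=1 w3=1 w4=1 w0=1 clk=0 w7=1 w5=0
t2.Δ1 w6=0 w2=1 w1=1 w3=1 w4=1 w0=1 clk=1 w7=1 w5=0
t2.Δ2 w6=0 w2=1 w1=1 w3=1 w4=0 w0=1 clk=1 w7=1 w5=0
t2.Δ3 w6=0 w2=1 w1=1 w3=1 w4=0 w0=1 clk=1 w7=1 w5=1
t3.Δ0 w6=0 w2=1 w1=1 w3=1 w4=0 w0=1 clk=1 w7=1 w5=1
t3.Δ1 w6=0 w2=1 w1=1 w3=1 w4=0 w0=1 clk=0 w7=1 w5=1
t4.Δ0 w6=0 w2=1 w1=1 w3=1 w4=0 w0=1 clk=0 w7=1 w5=1
t4.Δ1 w6=0 w2=1 w1=1 w3=1 w4=0 w0=1 clk=1 w7=1 w5=1
t4.Δ2 w6=0 w2=1 w1=1 w3=1 w4=1 w0=1 clk=1 w7=1 w5=1
t4.Δ3 w6=0 w2=1 w1=1 w3=1 w4=1 w0=1 clk=1 w7=1 w5=0
t5.Δ0 w6=0 w2=1 w1=1 w3=1 w4=1 w0=1 clk=1 w7=1 w5=0
t5.Δ1 w6=0 w2=1 w1=1 w3=1 w4=1 w0=1 clk=0 w7=1 w5=0
t6.Δ0 w6=0 w2=1 w1=1 w3=1 w4=1 w0=1 clk=0 w7=1 w5=0
t6.Δ1 w6=0 w2=1 w1=1 w3=1 w4=1 w0=1 clk=1 w7=1 w5=0
t6.Δ2 w6=0 w2=1 w1=1 w3=1 w4=0 w0=1 clk=1 w7=1 w5=0
t6.Δ3 w6=0 w2=1 w1=1 w3=1 w4=0 w0=1 clk=1 w7=1 w5=1
t7.Δ0 w6=0 w2=1 w1=1 w3=1 w4=0 w0=1 clk=1 w7=1 w5=1
t7.Δ1 w6=0 w2=1 w1=1 w3=1 w4=0 w0=1 clk=0 w7=1 w5=1
t8.Δ0 w6=0 w2=1 w1=1 w3=1 w4=0 w0=1 clk=0 w7=1 w5=1
t8.Δ1 w6=0 w2=1 w1=1 w3=1 w4=0 w0=1 clk=1 w7=1 w5=1
t8.Δ2 w6=0 w2=1 w1=1 w3=1 w4=1 w0=1 clk=1 w7=1 w5=1
t8.Δ3 w6=0 w2=1 w1=1 w3=1 w4=1 w0=1 clk=1 w7=1 w5=0
t9.Δ0 w6=0 w2=1 w1=1 w3=1 w4=1 w0=1 clk=1 w7=1 w5=0
t9.Δ1 w6=0 w2=1 w1=1 w3=1 w4=1 w0=1 clk=0 w7=1 w5=0
t10.Δ0 w6=0 w2=1 w1=1 w3=1 w4=1 w0=1 clk=0 w7=1 w5=0
t10.Δ1 w6=0 w2=1 w1=1 w3=1 w4=1 w0=1 clk=1 w7=1 w5=0
t10.Δ2 w6=0 w2=1 w1=1 w3=1 w4=0 w0=1 clk=1 w7=1 w5=0
t10.Δ3 w6=0 w2=1 w1=1 w3=1 w4=0 w0=1 clk=1 w7=1 w5=1
t11.Δ0 w6=0 w2=1 w1=1 w3=1 w4=0 w0=1 clk=1 w7=1 w5=1
t11.Δ1 w6=0 w2=1 w1=1 w3=1 w4=0 w0=1 clk=0 w7=1 w5=1
t12.Δ0 w6=0 w2=1 w1=1 w3=1 w4=0 w0=1 clk=0 w7=1 w5=1
t12.Δ1 w6=0 w2=1 w1=1 w3=1 w4=0 w0=1 clk=1 w7=1 w5=1
t12.Δ2 w6=0 w2=1 w1=1 w3=1 w4=1 w0=1 clk=1 w7=1 w5=1
t12.Δ3 w6=0 w2=1 w1=1 w3=1 w4=1 w0=1 clk=1 w7=1 w5=0
t13.Δ0 w6=0 w2=1 w1=1 w3=1 w4=1 w0=1 clk=1 w7=1 w5=0
t13.Δ1 w6=0 w2=1 w1=1 w3=1 w4=1 w0=1 clk=0 w7=1 w5=0
t14.Δ0 w6=0 w2=1 w1=1 w3=1 w4=1 w0=1 clk=0 w7=1 w5=0
t14.Δ1 w6=0 w2=1 w1=1 w3=1 w4=1 w0=1 clk=1 w7=1 w5=0
t14.Δ2 w6=0 w2=1 w1=1 w3=1 w4=0 w0=1 clk=1 w7=1 w5=0
t14.Δ3 w6=0 w2=1 w1=1 w3=1 w4=0 w0=1 clk=1 w7=1 w5=1
t15.Δ0 w6=0 w2=1 w1=1 w3=1 w4=0 w0=1 clk=1 w7=1 w5=1
t15.Δ1 w6=0 w2=1 w1=1 w3=1 w4=0 w0=1 clk=0 w7=1 w5=1
t16.Δ0 w6=0 w2=1 w1=1 w3=1 w4=0 w0=1 clk=0 w7=1 w5=1
t16.Δ1 w6=0 w2=1 w1=1 w3=1 w4=0 w0=1 clk=1 w7=1 w5=1
t16.Δ2 w6=0 w2=1 w1=1 w3=1 w4=1 w0=1 clk=1 w7=1 w5=1
t16.Δ3 w6=0 w2=1 w1=1 w3=1 w4=1 w0=1 clk=1 w7=1 w5=0
t17.Δ0 w6=0 w2=1 w1=1 w3=1 w4=1 w0=1 clk=1 w7=1 w5=0
t17.Δ1 w6=0 w2=1 w1=1 w3=1 w4=1 w0=1 clk=0 w7=1 w5=0
t18.Δ0 w6=0 w2=1 w1=1 w3=1 w4=1 w0=1 clk=0 w7=1 w5=0
t18.Δ1 w6=0 w2=1 w1=1 w3=1 w4=1 w0=1 clk=1 w7=1 w5=0
t18.Δ2 w6=0 w2=1 w1=1 w3=1 w4=0 w0=1 clk=1 w7=1 w5=0
t18.Δ3 w6=0 w2=1 w1=1 w3=1 w4=0 w0=1 clk=1 w7=1 w5=1
t19.Δ0 w6=0 w2=1 w1=1 w3=1 w4=0 w0=1 clk=1 w7=1 w5=1
t19.Δ1 w6=0 w2=1 w1=1 w3=1 w4=0 w0=1 clk=0 w7=1 w5=1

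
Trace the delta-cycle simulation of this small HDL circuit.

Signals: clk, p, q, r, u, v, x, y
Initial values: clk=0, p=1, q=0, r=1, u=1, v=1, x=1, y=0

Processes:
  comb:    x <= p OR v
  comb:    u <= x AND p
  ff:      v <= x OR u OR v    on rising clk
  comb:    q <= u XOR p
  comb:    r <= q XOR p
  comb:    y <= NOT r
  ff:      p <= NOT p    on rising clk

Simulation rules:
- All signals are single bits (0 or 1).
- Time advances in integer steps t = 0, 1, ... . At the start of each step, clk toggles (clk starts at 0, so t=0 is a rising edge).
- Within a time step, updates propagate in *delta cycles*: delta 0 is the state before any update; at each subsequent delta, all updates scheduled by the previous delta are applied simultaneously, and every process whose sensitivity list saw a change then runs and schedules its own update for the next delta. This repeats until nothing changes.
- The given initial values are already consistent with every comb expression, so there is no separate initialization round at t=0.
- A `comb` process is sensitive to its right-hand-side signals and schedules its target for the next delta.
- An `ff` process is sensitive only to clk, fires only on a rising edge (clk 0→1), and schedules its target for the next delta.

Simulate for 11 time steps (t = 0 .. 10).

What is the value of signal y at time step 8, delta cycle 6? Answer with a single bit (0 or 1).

1

[bits: y,r,v,p,q,u,clk,x]
t=0: Δ0=01110101 Δ1=01110111 Δ2=01100111 Δ3=00101011 Δ4=11100011 Δ5=00100011 Δ6=10100011 | 6Δ
t=1: Δ0=10100011 Δ1=10100001 | 1Δ
t=2: Δ0=10100001 Δ1=10100011 Δ2=10110011 Δ3=11111111 Δ4=00110111 Δ5=11110111 Δ6=01110111 | 6Δ
t=3: Δ0=01110111 Δ1=01110101 | 1Δ
t=4: Δ0=01110101 Δ1=01110111 Δ2=01100111 Δ3=00101011 Δ4=11100011 Δ5=00100011 Δ6=10100011 | 6Δ
t=5: Δ0=10100011 Δ1=10100001 | 1Δ
t=6: Δ0=10100001 Δ1=10100011 Δ2=10110011 Δ3=11111111 Δ4=00110111 Δ5=11110111 Δ6=01110111 | 6Δ
t=7: Δ0=01110111 Δ1=01110101 | 1Δ
t=8: Δ0=01110101 Δ1=01110111 Δ2=01100111 Δ3=00101011 Δ4=11100011 Δ5=00100011 Δ6=10100011 | 6Δ
t=9: Δ0=10100011 Δ1=10100001 | 1Δ
t=10: Δ0=10100001 Δ1=10100011 Δ2=10110011 Δ3=11111111 Δ4=00110111 Δ5=11110111 Δ6=01110111 | 6Δ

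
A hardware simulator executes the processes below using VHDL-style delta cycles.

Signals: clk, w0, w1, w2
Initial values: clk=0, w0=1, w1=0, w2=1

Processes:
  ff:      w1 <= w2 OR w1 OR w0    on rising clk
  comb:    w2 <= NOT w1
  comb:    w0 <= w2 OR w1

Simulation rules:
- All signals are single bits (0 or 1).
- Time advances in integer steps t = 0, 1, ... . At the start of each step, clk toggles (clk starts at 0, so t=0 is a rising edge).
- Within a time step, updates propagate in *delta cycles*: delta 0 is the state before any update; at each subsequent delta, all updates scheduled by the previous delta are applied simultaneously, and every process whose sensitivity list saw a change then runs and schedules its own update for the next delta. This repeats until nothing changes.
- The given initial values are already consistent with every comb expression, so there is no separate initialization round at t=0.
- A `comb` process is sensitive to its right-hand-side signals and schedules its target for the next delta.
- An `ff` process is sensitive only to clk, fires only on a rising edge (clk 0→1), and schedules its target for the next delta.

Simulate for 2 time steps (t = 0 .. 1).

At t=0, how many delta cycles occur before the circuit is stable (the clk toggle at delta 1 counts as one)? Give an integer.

t=0 Δ0: clk=0 w2=1 w0=1 w1=0
  Δ1: clk:0→1
  Δ2: w1:0→1
  Δ3: w2:1→0
  (3Δ to stable)
t=1 Δ0: clk=1 w2=0 w0=1 w1=1
  Δ1: clk:1→0
  (1Δ to stable)

3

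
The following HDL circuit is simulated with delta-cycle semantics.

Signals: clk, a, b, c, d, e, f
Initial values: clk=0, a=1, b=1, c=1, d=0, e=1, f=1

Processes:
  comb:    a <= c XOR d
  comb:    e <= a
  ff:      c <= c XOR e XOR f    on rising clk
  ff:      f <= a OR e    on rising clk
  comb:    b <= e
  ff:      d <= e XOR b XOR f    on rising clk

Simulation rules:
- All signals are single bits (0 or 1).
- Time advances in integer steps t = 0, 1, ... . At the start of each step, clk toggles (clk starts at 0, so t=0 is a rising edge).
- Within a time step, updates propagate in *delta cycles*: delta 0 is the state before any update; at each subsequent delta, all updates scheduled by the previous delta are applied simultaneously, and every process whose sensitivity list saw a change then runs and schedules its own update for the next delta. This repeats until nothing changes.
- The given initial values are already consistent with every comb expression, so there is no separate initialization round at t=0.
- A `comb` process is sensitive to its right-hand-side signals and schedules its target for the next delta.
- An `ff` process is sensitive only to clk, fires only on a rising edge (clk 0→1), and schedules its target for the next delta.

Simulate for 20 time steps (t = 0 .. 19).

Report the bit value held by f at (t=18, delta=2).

t0.Δ0 e=1 c=1 d=0 clk=0 f=1 a=1 b=1
t0.Δ1 e=1 c=1 d=0 clk=1 f=1 a=1 b=1
t0.Δ2 e=1 c=1 d=1 clk=1 f=1 a=1 b=1
t0.Δ3 e=1 c=1 d=1 clk=1 f=1 a=0 b=1
t0.Δ4 e=0 c=1 d=1 clk=1 f=1 a=0 b=1
t0.Δ5 e=0 c=1 d=1 clk=1 f=1 a=0 b=0
t1.Δ0 e=0 c=1 d=1 clk=1 f=1 a=0 b=0
t1.Δ1 e=0 c=1 d=1 clk=0 f=1 a=0 b=0
t2.Δ0 e=0 c=1 d=1 clk=0 f=1 a=0 b=0
t2.Δ1 e=0 c=1 d=1 clk=1 f=1 a=0 b=0
t2.Δ2 e=0 c=0 d=1 clk=1 f=0 a=0 b=0
t2.Δ3 e=0 c=0 d=1 clk=1 f=0 a=1 b=0
t2.Δ4 e=1 c=0 d=1 clk=1 f=0 a=1 b=0
t2.Δ5 e=1 c=0 d=1 clk=1 f=0 a=1 b=1
t3.Δ0 e=1 c=0 d=1 clk=1 f=0 a=1 b=1
t3.Δ1 e=1 c=0 d=1 clk=0 f=0 a=1 b=1
t4.Δ0 e=1 c=0 d=1 clk=0 f=0 a=1 b=1
t4.Δ1 e=1 c=0 d=1 clk=1 f=0 a=1 b=1
t4.Δ2 e=1 c=1 d=0 clk=1 f=1 a=1 b=1
t5.Δ0 e=1 c=1 d=0 clk=1 f=1 a=1 b=1
t5.Δ1 e=1 c=1 d=0 clk=0 f=1 a=1 b=1
t6.Δ0 e=1 c=1 d=0 clk=0 f=1 a=1 b=1
t6.Δ1 e=1 c=1 d=0 clk=1 f=1 a=1 b=1
t6.Δ2 e=1 c=1 d=1 clk=1 f=1 a=1 b=1
t6.Δ3 e=1 c=1 d=1 clk=1 f=1 a=0 b=1
t6.Δ4 e=0 c=1 d=1 clk=1 f=1 a=0 b=1
t6.Δ5 e=0 c=1 d=1 clk=1 f=1 a=0 b=0
t7.Δ0 e=0 c=1 d=1 clk=1 f=1 a=0 b=0
t7.Δ1 e=0 c=1 d=1 clk=0 f=1 a=0 b=0
t8.Δ0 e=0 c=1 d=1 clk=0 f=1 a=0 b=0
t8.Δ1 e=0 c=1 d=1 clk=1 f=1 a=0 b=0
t8.Δ2 e=0 c=0 d=1 clk=1 f=0 a=0 b=0
t8.Δ3 e=0 c=0 d=1 clk=1 f=0 a=1 b=0
t8.Δ4 e=1 c=0 d=1 clk=1 f=0 a=1 b=0
t8.Δ5 e=1 c=0 d=1 clk=1 f=0 a=1 b=1
t9.Δ0 e=1 c=0 d=1 clk=1 f=0 a=1 b=1
t9.Δ1 e=1 c=0 d=1 clk=0 f=0 a=1 b=1
t10.Δ0 e=1 c=0 d=1 clk=0 f=0 a=1 b=1
t10.Δ1 e=1 c=0 d=1 clk=1 f=0 a=1 b=1
t10.Δ2 e=1 c=1 d=0 clk=1 f=1 a=1 b=1
t11.Δ0 e=1 c=1 d=0 clk=1 f=1 a=1 b=1
t11.Δ1 e=1 c=1 d=0 clk=0 f=1 a=1 b=1
t12.Δ0 e=1 c=1 d=0 clk=0 f=1 a=1 b=1
t12.Δ1 e=1 c=1 d=0 clk=1 f=1 a=1 b=1
t12.Δ2 e=1 c=1 d=1 clk=1 f=1 a=1 b=1
t12.Δ3 e=1 c=1 d=1 clk=1 f=1 a=0 b=1
t12.Δ4 e=0 c=1 d=1 clk=1 f=1 a=0 b=1
t12.Δ5 e=0 c=1 d=1 clk=1 f=1 a=0 b=0
t13.Δ0 e=0 c=1 d=1 clk=1 f=1 a=0 b=0
t13.Δ1 e=0 c=1 d=1 clk=0 f=1 a=0 b=0
t14.Δ0 e=0 c=1 d=1 clk=0 f=1 a=0 b=0
t14.Δ1 e=0 c=1 d=1 clk=1 f=1 a=0 b=0
t14.Δ2 e=0 c=0 d=1 clk=1 f=0 a=0 b=0
t14.Δ3 e=0 c=0 d=1 clk=1 f=0 a=1 b=0
t14.Δ4 e=1 c=0 d=1 clk=1 f=0 a=1 b=0
t14.Δ5 e=1 c=0 d=1 clk=1 f=0 a=1 b=1
t15.Δ0 e=1 c=0 d=1 clk=1 f=0 a=1 b=1
t15.Δ1 e=1 c=0 d=1 clk=0 f=0 a=1 b=1
t16.Δ0 e=1 c=0 d=1 clk=0 f=0 a=1 b=1
t16.Δ1 e=1 c=0 d=1 clk=1 f=0 a=1 b=1
t16.Δ2 e=1 c=1 d=0 clk=1 f=1 a=1 b=1
t17.Δ0 e=1 c=1 d=0 clk=1 f=1 a=1 b=1
t17.Δ1 e=1 c=1 d=0 clk=0 f=1 a=1 b=1
t18.Δ0 e=1 c=1 d=0 clk=0 f=1 a=1 b=1
t18.Δ1 e=1 c=1 d=0 clk=1 f=1 a=1 b=1
t18.Δ2 e=1 c=1 d=1 clk=1 f=1 a=1 b=1
t18.Δ3 e=1 c=1 d=1 clk=1 f=1 a=0 b=1
t18.Δ4 e=0 c=1 d=1 clk=1 f=1 a=0 b=1
t18.Δ5 e=0 c=1 d=1 clk=1 f=1 a=0 b=0
t19.Δ0 e=0 c=1 d=1 clk=1 f=1 a=0 b=0
t19.Δ1 e=0 c=1 d=1 clk=0 f=1 a=0 b=0

1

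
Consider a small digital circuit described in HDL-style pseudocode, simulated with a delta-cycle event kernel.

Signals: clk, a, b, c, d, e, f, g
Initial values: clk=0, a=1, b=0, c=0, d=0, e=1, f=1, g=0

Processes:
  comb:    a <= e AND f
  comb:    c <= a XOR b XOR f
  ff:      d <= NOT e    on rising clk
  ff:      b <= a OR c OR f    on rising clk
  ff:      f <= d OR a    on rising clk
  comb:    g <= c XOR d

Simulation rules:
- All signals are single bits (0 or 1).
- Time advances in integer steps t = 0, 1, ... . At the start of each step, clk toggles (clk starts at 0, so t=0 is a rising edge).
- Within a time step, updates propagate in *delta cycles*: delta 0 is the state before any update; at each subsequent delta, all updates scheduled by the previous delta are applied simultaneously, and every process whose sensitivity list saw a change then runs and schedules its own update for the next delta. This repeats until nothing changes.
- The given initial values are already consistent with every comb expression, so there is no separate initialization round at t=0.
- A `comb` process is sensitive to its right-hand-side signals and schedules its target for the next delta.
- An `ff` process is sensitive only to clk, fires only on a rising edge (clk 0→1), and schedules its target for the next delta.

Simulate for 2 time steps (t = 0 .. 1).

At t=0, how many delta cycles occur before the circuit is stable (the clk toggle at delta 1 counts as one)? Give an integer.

t=0 Δ0: e=1 a=1 c=0 d=0 b=0 clk=0 g=0 f=1
  Δ1: clk:0→1
  Δ2: b:0→1
  Δ3: c:0→1
  Δ4: g:0→1
  (4Δ to stable)
t=1 Δ0: e=1 a=1 c=1 d=0 b=1 clk=1 g=1 f=1
  Δ1: clk:1→0
  (1Δ to stable)

4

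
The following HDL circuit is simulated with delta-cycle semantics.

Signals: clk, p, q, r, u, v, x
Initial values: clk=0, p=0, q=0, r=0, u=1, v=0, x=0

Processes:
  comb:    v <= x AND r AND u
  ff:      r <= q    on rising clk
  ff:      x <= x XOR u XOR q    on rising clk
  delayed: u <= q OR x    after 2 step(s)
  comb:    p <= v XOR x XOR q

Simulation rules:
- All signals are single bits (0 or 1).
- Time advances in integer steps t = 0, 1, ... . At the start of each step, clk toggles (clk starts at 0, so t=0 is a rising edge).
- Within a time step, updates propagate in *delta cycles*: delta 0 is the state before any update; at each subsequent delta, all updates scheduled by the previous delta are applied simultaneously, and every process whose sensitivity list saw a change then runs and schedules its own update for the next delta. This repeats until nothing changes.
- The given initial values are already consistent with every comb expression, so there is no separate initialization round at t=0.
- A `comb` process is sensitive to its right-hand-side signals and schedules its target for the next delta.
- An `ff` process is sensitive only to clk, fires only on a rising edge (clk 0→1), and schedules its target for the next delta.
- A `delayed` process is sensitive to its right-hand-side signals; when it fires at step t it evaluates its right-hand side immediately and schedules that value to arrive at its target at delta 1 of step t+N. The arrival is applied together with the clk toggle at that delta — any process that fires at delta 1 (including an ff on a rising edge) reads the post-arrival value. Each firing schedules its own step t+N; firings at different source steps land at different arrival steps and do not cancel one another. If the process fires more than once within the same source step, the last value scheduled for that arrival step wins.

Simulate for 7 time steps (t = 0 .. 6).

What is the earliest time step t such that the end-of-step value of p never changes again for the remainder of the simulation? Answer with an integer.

[bits: v,x,q,r,p,clk,u]
t=0: Δ0=0000001 Δ1=0000011 Δ2=0100011 Δ3=0100111 | 3Δ
t=1: Δ0=0100111 Δ1=0100101 | 1Δ
t=2: Δ0=0100101 Δ1=0100111 Δ2=0000111 Δ3=0000011 | 3Δ
t=3: Δ0=0000011 Δ1=0000001 | 1Δ
t=4: Δ0=0000001 Δ1=0000010 | 1Δ
t=5: Δ0=0000010 Δ1=0000000 | 1Δ
t=6: Δ0=0000000 Δ1=0000010 | 1Δ

2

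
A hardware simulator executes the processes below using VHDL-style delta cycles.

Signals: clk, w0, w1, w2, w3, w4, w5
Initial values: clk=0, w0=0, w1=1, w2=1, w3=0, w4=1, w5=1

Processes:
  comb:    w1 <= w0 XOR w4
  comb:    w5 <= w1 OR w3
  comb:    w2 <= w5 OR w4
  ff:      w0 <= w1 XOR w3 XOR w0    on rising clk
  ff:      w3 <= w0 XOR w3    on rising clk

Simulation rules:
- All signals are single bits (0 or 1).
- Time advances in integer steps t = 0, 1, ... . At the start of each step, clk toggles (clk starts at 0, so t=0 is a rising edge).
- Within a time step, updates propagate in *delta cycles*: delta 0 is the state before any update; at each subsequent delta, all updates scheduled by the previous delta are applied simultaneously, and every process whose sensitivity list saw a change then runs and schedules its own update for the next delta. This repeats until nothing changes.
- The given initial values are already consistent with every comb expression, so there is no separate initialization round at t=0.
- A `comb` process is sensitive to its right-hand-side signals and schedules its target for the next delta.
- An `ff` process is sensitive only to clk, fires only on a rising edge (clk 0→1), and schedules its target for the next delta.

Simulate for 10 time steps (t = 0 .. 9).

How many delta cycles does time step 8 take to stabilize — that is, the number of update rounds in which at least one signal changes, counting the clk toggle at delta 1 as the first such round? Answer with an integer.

3

[bits: w2,w5,w1,w3,clk,w4,w0]
t=0: Δ0=1110010 Δ1=1110110 Δ2=1110111 Δ3=1100111 Δ4=1000111 | 4Δ
t=1: Δ0=1000111 Δ1=1000011 | 1Δ
t=2: Δ0=1000011 Δ1=1000111 Δ2=1001111 Δ3=1101111 | 3Δ
t=3: Δ0=1101111 Δ1=1101011 | 1Δ
t=4: Δ0=1101011 Δ1=1101111 Δ2=1100110 Δ3=1010110 Δ4=1110110 | 4Δ
t=5: Δ0=1110110 Δ1=1110010 | 1Δ
t=6: Δ0=1110010 Δ1=1110110 Δ2=1110111 Δ3=1100111 Δ4=1000111 | 4Δ
t=7: Δ0=1000111 Δ1=1000011 | 1Δ
t=8: Δ0=1000011 Δ1=1000111 Δ2=1001111 Δ3=1101111 | 3Δ
t=9: Δ0=1101111 Δ1=1101011 | 1Δ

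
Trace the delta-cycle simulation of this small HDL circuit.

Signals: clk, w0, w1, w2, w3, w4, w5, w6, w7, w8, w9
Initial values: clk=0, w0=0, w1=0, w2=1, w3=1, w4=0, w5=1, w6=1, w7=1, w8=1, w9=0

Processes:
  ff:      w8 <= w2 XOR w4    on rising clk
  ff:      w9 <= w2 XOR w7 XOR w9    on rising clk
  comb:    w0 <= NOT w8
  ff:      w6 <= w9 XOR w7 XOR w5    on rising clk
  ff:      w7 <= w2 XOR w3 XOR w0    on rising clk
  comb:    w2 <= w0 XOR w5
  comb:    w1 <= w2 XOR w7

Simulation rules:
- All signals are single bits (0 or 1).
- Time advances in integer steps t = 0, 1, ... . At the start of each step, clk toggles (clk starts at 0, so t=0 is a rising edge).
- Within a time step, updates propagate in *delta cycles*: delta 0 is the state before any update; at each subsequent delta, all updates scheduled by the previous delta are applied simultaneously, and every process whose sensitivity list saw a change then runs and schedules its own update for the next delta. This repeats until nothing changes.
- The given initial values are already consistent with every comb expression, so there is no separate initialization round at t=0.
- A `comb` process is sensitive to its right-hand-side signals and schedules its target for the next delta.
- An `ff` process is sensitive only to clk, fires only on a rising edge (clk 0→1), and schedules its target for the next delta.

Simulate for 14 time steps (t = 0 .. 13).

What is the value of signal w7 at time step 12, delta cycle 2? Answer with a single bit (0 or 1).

t=0 Δ0: w1=0 w3=1 w9=0 w4=0 w7=1 w6=1 w0=0 clk=0 w2=1 w5=1 w8=1
  Δ1: clk:0→1
  Δ2: w7:1→0, w6:1→0
  Δ3: w1:0→1
  (3Δ to stable)
t=1 Δ0: w1=1 w3=1 w9=0 w4=0 w7=0 w6=0 w0=0 clk=1 w2=1 w5=1 w8=1
  Δ1: clk:1→0
  (1Δ to stable)
t=2 Δ0: w1=1 w3=1 w9=0 w4=0 w7=0 w6=0 w0=0 clk=0 w2=1 w5=1 w8=1
  Δ1: clk:0→1
  Δ2: w9:0→1, w6:0→1
  (2Δ to stable)
t=3 Δ0: w1=1 w3=1 w9=1 w4=0 w7=0 w6=1 w0=0 clk=1 w2=1 w5=1 w8=1
  Δ1: clk:1→0
  (1Δ to stable)
t=4 Δ0: w1=1 w3=1 w9=1 w4=0 w7=0 w6=1 w0=0 clk=0 w2=1 w5=1 w8=1
  Δ1: clk:0→1
  Δ2: w9:1→0, w6:1→0
  (2Δ to stable)
t=5 Δ0: w1=1 w3=1 w9=0 w4=0 w7=0 w6=0 w0=0 clk=1 w2=1 w5=1 w8=1
  Δ1: clk:1→0
  (1Δ to stable)
t=6 Δ0: w1=1 w3=1 w9=0 w4=0 w7=0 w6=0 w0=0 clk=0 w2=1 w5=1 w8=1
  Δ1: clk:0→1
  Δ2: w9:0→1, w6:0→1
  (2Δ to stable)
t=7 Δ0: w1=1 w3=1 w9=1 w4=0 w7=0 w6=1 w0=0 clk=1 w2=1 w5=1 w8=1
  Δ1: clk:1→0
  (1Δ to stable)
t=8 Δ0: w1=1 w3=1 w9=1 w4=0 w7=0 w6=1 w0=0 clk=0 w2=1 w5=1 w8=1
  Δ1: clk:0→1
  Δ2: w9:1→0, w6:1→0
  (2Δ to stable)
t=9 Δ0: w1=1 w3=1 w9=0 w4=0 w7=0 w6=0 w0=0 clk=1 w2=1 w5=1 w8=1
  Δ1: clk:1→0
  (1Δ to stable)
t=10 Δ0: w1=1 w3=1 w9=0 w4=0 w7=0 w6=0 w0=0 clk=0 w2=1 w5=1 w8=1
  Δ1: clk:0→1
  Δ2: w9:0→1, w6:0→1
  (2Δ to stable)
t=11 Δ0: w1=1 w3=1 w9=1 w4=0 w7=0 w6=1 w0=0 clk=1 w2=1 w5=1 w8=1
  Δ1: clk:1→0
  (1Δ to stable)
t=12 Δ0: w1=1 w3=1 w9=1 w4=0 w7=0 w6=1 w0=0 clk=0 w2=1 w5=1 w8=1
  Δ1: clk:0→1
  Δ2: w9:1→0, w6:1→0
  (2Δ to stable)
t=13 Δ0: w1=1 w3=1 w9=0 w4=0 w7=0 w6=0 w0=0 clk=1 w2=1 w5=1 w8=1
  Δ1: clk:1→0
  (1Δ to stable)

0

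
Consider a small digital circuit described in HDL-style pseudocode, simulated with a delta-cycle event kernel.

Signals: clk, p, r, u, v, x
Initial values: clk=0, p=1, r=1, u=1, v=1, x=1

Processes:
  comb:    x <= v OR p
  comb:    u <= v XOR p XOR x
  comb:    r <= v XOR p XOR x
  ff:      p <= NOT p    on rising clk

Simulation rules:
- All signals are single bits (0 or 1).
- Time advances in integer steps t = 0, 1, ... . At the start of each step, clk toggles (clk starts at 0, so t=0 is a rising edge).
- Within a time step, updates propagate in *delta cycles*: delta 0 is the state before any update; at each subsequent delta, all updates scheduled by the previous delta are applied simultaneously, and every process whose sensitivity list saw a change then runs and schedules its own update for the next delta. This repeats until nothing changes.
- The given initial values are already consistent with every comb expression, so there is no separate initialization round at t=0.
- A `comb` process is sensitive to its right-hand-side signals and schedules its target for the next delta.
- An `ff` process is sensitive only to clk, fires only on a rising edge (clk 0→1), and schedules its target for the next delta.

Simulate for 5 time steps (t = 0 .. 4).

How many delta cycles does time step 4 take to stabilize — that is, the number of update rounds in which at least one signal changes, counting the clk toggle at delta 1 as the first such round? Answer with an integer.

3

t0.Δ0 u=1 p=1 r=1 clk=0 x=1 v=1
t0.Δ1 u=1 p=1 r=1 clk=1 x=1 v=1
t0.Δ2 u=1 p=0 r=1 clk=1 x=1 v=1
t0.Δ3 u=0 p=0 r=0 clk=1 x=1 v=1
t1.Δ0 u=0 p=0 r=0 clk=1 x=1 v=1
t1.Δ1 u=0 p=0 r=0 clk=0 x=1 v=1
t2.Δ0 u=0 p=0 r=0 clk=0 x=1 v=1
t2.Δ1 u=0 p=0 r=0 clk=1 x=1 v=1
t2.Δ2 u=0 p=1 r=0 clk=1 x=1 v=1
t2.Δ3 u=1 p=1 r=1 clk=1 x=1 v=1
t3.Δ0 u=1 p=1 r=1 clk=1 x=1 v=1
t3.Δ1 u=1 p=1 r=1 clk=0 x=1 v=1
t4.Δ0 u=1 p=1 r=1 clk=0 x=1 v=1
t4.Δ1 u=1 p=1 r=1 clk=1 x=1 v=1
t4.Δ2 u=1 p=0 r=1 clk=1 x=1 v=1
t4.Δ3 u=0 p=0 r=0 clk=1 x=1 v=1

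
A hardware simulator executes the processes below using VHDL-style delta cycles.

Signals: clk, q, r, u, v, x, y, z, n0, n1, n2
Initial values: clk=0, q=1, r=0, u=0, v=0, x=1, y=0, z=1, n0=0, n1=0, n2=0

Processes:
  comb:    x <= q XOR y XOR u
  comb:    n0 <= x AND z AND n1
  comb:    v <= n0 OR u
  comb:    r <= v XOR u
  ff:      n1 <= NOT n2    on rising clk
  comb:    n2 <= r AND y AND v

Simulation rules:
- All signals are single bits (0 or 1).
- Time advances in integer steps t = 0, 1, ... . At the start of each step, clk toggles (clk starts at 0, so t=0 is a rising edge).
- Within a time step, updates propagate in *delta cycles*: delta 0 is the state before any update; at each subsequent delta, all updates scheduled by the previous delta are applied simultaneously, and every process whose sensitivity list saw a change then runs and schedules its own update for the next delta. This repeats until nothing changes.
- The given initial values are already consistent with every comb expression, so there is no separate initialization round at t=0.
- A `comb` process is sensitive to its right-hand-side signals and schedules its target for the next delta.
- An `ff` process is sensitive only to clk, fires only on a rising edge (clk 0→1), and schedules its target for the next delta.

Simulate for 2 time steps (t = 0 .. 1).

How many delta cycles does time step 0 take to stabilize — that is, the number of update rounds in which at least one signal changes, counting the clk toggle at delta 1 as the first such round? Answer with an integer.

5

t0.Δ0 clk=0 n1=0 z=1 v=0 n2=0 y=0 n0=0 u=0 x=1 r=0 q=1
t0.Δ1 clk=1 n1=0 z=1 v=0 n2=0 y=0 n0=0 u=0 x=1 r=0 q=1
t0.Δ2 clk=1 n1=1 z=1 v=0 n2=0 y=0 n0=0 u=0 x=1 r=0 q=1
t0.Δ3 clk=1 n1=1 z=1 v=0 n2=0 y=0 n0=1 u=0 x=1 r=0 q=1
t0.Δ4 clk=1 n1=1 z=1 v=1 n2=0 y=0 n0=1 u=0 x=1 r=0 q=1
t0.Δ5 clk=1 n1=1 z=1 v=1 n2=0 y=0 n0=1 u=0 x=1 r=1 q=1
t1.Δ0 clk=1 n1=1 z=1 v=1 n2=0 y=0 n0=1 u=0 x=1 r=1 q=1
t1.Δ1 clk=0 n1=1 z=1 v=1 n2=0 y=0 n0=1 u=0 x=1 r=1 q=1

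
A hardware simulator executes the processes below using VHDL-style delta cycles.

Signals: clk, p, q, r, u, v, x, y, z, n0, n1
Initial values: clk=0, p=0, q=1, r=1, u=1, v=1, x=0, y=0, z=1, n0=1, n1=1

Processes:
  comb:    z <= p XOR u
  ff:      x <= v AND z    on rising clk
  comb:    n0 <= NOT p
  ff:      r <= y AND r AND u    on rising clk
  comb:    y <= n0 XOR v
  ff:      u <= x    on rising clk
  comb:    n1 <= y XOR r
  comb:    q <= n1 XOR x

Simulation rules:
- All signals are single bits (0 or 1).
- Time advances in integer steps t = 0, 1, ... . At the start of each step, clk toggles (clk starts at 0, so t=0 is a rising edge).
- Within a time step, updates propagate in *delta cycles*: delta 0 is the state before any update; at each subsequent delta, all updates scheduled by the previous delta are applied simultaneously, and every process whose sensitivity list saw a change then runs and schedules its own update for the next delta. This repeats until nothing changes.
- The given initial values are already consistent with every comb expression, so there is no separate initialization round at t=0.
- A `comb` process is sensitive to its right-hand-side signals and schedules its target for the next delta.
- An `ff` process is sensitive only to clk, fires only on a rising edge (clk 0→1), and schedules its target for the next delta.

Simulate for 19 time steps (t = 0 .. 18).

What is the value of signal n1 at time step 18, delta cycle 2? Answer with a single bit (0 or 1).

0

t0.Δ0 y=0 p=0 x=0 clk=0 q=1 z=1 n1=1 v=1 u=1 n0=1 r=1
t0.Δ1 y=0 p=0 x=0 clk=1 q=1 z=1 n1=1 v=1 u=1 n0=1 r=1
t0.Δ2 y=0 p=0 x=1 clk=1 q=1 z=1 n1=1 v=1 u=0 n0=1 r=0
t0.Δ3 y=0 p=0 x=1 clk=1 q=0 z=0 n1=0 v=1 u=0 n0=1 r=0
t0.Δ4 y=0 p=0 x=1 clk=1 q=1 z=0 n1=0 v=1 u=0 n0=1 r=0
t1.Δ0 y=0 p=0 x=1 clk=1 q=1 z=0 n1=0 v=1 u=0 n0=1 r=0
t1.Δ1 y=0 p=0 x=1 clk=0 q=1 z=0 n1=0 v=1 u=0 n0=1 r=0
t2.Δ0 y=0 p=0 x=1 clk=0 q=1 z=0 n1=0 v=1 u=0 n0=1 r=0
t2.Δ1 y=0 p=0 x=1 clk=1 q=1 z=0 n1=0 v=1 u=0 n0=1 r=0
t2.Δ2 y=0 p=0 x=0 clk=1 q=1 z=0 n1=0 v=1 u=1 n0=1 r=0
t2.Δ3 y=0 p=0 x=0 clk=1 q=0 z=1 n1=0 v=1 u=1 n0=1 r=0
t3.Δ0 y=0 p=0 x=0 clk=1 q=0 z=1 n1=0 v=1 u=1 n0=1 r=0
t3.Δ1 y=0 p=0 x=0 clk=0 q=0 z=1 n1=0 v=1 u=1 n0=1 r=0
t4.Δ0 y=0 p=0 x=0 clk=0 q=0 z=1 n1=0 v=1 u=1 n0=1 r=0
t4.Δ1 y=0 p=0 x=0 clk=1 q=0 z=1 n1=0 v=1 u=1 n0=1 r=0
t4.Δ2 y=0 p=0 x=1 clk=1 q=0 z=1 n1=0 v=1 u=0 n0=1 r=0
t4.Δ3 y=0 p=0 x=1 clk=1 q=1 z=0 n1=0 v=1 u=0 n0=1 r=0
t5.Δ0 y=0 p=0 x=1 clk=1 q=1 z=0 n1=0 v=1 u=0 n0=1 r=0
t5.Δ1 y=0 p=0 x=1 clk=0 q=1 z=0 n1=0 v=1 u=0 n0=1 r=0
t6.Δ0 y=0 p=0 x=1 clk=0 q=1 z=0 n1=0 v=1 u=0 n0=1 r=0
t6.Δ1 y=0 p=0 x=1 clk=1 q=1 z=0 n1=0 v=1 u=0 n0=1 r=0
t6.Δ2 y=0 p=0 x=0 clk=1 q=1 z=0 n1=0 v=1 u=1 n0=1 r=0
t6.Δ3 y=0 p=0 x=0 clk=1 q=0 z=1 n1=0 v=1 u=1 n0=1 r=0
t7.Δ0 y=0 p=0 x=0 clk=1 q=0 z=1 n1=0 v=1 u=1 n0=1 r=0
t7.Δ1 y=0 p=0 x=0 clk=0 q=0 z=1 n1=0 v=1 u=1 n0=1 r=0
t8.Δ0 y=0 p=0 x=0 clk=0 q=0 z=1 n1=0 v=1 u=1 n0=1 r=0
t8.Δ1 y=0 p=0 x=0 clk=1 q=0 z=1 n1=0 v=1 u=1 n0=1 r=0
t8.Δ2 y=0 p=0 x=1 clk=1 q=0 z=1 n1=0 v=1 u=0 n0=1 r=0
t8.Δ3 y=0 p=0 x=1 clk=1 q=1 z=0 n1=0 v=1 u=0 n0=1 r=0
t9.Δ0 y=0 p=0 x=1 clk=1 q=1 z=0 n1=0 v=1 u=0 n0=1 r=0
t9.Δ1 y=0 p=0 x=1 clk=0 q=1 z=0 n1=0 v=1 u=0 n0=1 r=0
t10.Δ0 y=0 p=0 x=1 clk=0 q=1 z=0 n1=0 v=1 u=0 n0=1 r=0
t10.Δ1 y=0 p=0 x=1 clk=1 q=1 z=0 n1=0 v=1 u=0 n0=1 r=0
t10.Δ2 y=0 p=0 x=0 clk=1 q=1 z=0 n1=0 v=1 u=1 n0=1 r=0
t10.Δ3 y=0 p=0 x=0 clk=1 q=0 z=1 n1=0 v=1 u=1 n0=1 r=0
t11.Δ0 y=0 p=0 x=0 clk=1 q=0 z=1 n1=0 v=1 u=1 n0=1 r=0
t11.Δ1 y=0 p=0 x=0 clk=0 q=0 z=1 n1=0 v=1 u=1 n0=1 r=0
t12.Δ0 y=0 p=0 x=0 clk=0 q=0 z=1 n1=0 v=1 u=1 n0=1 r=0
t12.Δ1 y=0 p=0 x=0 clk=1 q=0 z=1 n1=0 v=1 u=1 n0=1 r=0
t12.Δ2 y=0 p=0 x=1 clk=1 q=0 z=1 n1=0 v=1 u=0 n0=1 r=0
t12.Δ3 y=0 p=0 x=1 clk=1 q=1 z=0 n1=0 v=1 u=0 n0=1 r=0
t13.Δ0 y=0 p=0 x=1 clk=1 q=1 z=0 n1=0 v=1 u=0 n0=1 r=0
t13.Δ1 y=0 p=0 x=1 clk=0 q=1 z=0 n1=0 v=1 u=0 n0=1 r=0
t14.Δ0 y=0 p=0 x=1 clk=0 q=1 z=0 n1=0 v=1 u=0 n0=1 r=0
t14.Δ1 y=0 p=0 x=1 clk=1 q=1 z=0 n1=0 v=1 u=0 n0=1 r=0
t14.Δ2 y=0 p=0 x=0 clk=1 q=1 z=0 n1=0 v=1 u=1 n0=1 r=0
t14.Δ3 y=0 p=0 x=0 clk=1 q=0 z=1 n1=0 v=1 u=1 n0=1 r=0
t15.Δ0 y=0 p=0 x=0 clk=1 q=0 z=1 n1=0 v=1 u=1 n0=1 r=0
t15.Δ1 y=0 p=0 x=0 clk=0 q=0 z=1 n1=0 v=1 u=1 n0=1 r=0
t16.Δ0 y=0 p=0 x=0 clk=0 q=0 z=1 n1=0 v=1 u=1 n0=1 r=0
t16.Δ1 y=0 p=0 x=0 clk=1 q=0 z=1 n1=0 v=1 u=1 n0=1 r=0
t16.Δ2 y=0 p=0 x=1 clk=1 q=0 z=1 n1=0 v=1 u=0 n0=1 r=0
t16.Δ3 y=0 p=0 x=1 clk=1 q=1 z=0 n1=0 v=1 u=0 n0=1 r=0
t17.Δ0 y=0 p=0 x=1 clk=1 q=1 z=0 n1=0 v=1 u=0 n0=1 r=0
t17.Δ1 y=0 p=0 x=1 clk=0 q=1 z=0 n1=0 v=1 u=0 n0=1 r=0
t18.Δ0 y=0 p=0 x=1 clk=0 q=1 z=0 n1=0 v=1 u=0 n0=1 r=0
t18.Δ1 y=0 p=0 x=1 clk=1 q=1 z=0 n1=0 v=1 u=0 n0=1 r=0
t18.Δ2 y=0 p=0 x=0 clk=1 q=1 z=0 n1=0 v=1 u=1 n0=1 r=0
t18.Δ3 y=0 p=0 x=0 clk=1 q=0 z=1 n1=0 v=1 u=1 n0=1 r=0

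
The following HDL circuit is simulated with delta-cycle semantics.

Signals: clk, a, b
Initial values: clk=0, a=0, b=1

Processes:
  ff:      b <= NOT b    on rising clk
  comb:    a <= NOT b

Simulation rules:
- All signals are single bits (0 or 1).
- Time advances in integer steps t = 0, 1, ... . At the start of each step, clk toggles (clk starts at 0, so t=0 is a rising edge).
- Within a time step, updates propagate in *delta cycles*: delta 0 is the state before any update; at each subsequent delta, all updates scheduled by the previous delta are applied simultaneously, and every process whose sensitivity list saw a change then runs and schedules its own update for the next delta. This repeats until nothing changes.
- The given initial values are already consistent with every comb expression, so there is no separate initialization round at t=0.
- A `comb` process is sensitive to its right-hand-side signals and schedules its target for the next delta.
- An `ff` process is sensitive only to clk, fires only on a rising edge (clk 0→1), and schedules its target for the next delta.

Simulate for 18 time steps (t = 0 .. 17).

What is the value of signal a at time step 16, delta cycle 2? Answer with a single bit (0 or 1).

0

t0.Δ0 clk=0 b=1 a=0
t0.Δ1 clk=1 b=1 a=0
t0.Δ2 clk=1 b=0 a=0
t0.Δ3 clk=1 b=0 a=1
t1.Δ0 clk=1 b=0 a=1
t1.Δ1 clk=0 b=0 a=1
t2.Δ0 clk=0 b=0 a=1
t2.Δ1 clk=1 b=0 a=1
t2.Δ2 clk=1 b=1 a=1
t2.Δ3 clk=1 b=1 a=0
t3.Δ0 clk=1 b=1 a=0
t3.Δ1 clk=0 b=1 a=0
t4.Δ0 clk=0 b=1 a=0
t4.Δ1 clk=1 b=1 a=0
t4.Δ2 clk=1 b=0 a=0
t4.Δ3 clk=1 b=0 a=1
t5.Δ0 clk=1 b=0 a=1
t5.Δ1 clk=0 b=0 a=1
t6.Δ0 clk=0 b=0 a=1
t6.Δ1 clk=1 b=0 a=1
t6.Δ2 clk=1 b=1 a=1
t6.Δ3 clk=1 b=1 a=0
t7.Δ0 clk=1 b=1 a=0
t7.Δ1 clk=0 b=1 a=0
t8.Δ0 clk=0 b=1 a=0
t8.Δ1 clk=1 b=1 a=0
t8.Δ2 clk=1 b=0 a=0
t8.Δ3 clk=1 b=0 a=1
t9.Δ0 clk=1 b=0 a=1
t9.Δ1 clk=0 b=0 a=1
t10.Δ0 clk=0 b=0 a=1
t10.Δ1 clk=1 b=0 a=1
t10.Δ2 clk=1 b=1 a=1
t10.Δ3 clk=1 b=1 a=0
t11.Δ0 clk=1 b=1 a=0
t11.Δ1 clk=0 b=1 a=0
t12.Δ0 clk=0 b=1 a=0
t12.Δ1 clk=1 b=1 a=0
t12.Δ2 clk=1 b=0 a=0
t12.Δ3 clk=1 b=0 a=1
t13.Δ0 clk=1 b=0 a=1
t13.Δ1 clk=0 b=0 a=1
t14.Δ0 clk=0 b=0 a=1
t14.Δ1 clk=1 b=0 a=1
t14.Δ2 clk=1 b=1 a=1
t14.Δ3 clk=1 b=1 a=0
t15.Δ0 clk=1 b=1 a=0
t15.Δ1 clk=0 b=1 a=0
t16.Δ0 clk=0 b=1 a=0
t16.Δ1 clk=1 b=1 a=0
t16.Δ2 clk=1 b=0 a=0
t16.Δ3 clk=1 b=0 a=1
t17.Δ0 clk=1 b=0 a=1
t17.Δ1 clk=0 b=0 a=1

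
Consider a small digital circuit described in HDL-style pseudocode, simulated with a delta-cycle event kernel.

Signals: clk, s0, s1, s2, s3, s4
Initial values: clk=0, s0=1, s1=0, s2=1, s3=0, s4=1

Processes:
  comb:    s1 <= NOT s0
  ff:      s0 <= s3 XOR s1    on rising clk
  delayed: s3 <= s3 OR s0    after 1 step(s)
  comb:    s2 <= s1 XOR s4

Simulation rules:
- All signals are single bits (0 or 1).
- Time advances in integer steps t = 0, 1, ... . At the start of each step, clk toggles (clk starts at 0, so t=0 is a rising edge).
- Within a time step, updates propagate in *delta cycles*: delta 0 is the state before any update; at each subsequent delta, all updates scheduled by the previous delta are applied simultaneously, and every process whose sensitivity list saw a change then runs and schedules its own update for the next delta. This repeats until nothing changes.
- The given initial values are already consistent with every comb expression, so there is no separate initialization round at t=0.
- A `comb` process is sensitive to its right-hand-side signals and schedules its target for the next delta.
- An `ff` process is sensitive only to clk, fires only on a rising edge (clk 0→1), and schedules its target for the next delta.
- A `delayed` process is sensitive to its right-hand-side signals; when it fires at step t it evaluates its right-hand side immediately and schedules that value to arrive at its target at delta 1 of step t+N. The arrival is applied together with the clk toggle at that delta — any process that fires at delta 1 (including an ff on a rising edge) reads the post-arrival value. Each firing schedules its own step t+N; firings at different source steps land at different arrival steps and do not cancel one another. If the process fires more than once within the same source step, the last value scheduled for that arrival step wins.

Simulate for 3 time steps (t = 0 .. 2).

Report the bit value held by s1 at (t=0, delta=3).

1

t=0 Δ0: s3=0 s4=1 s2=1 clk=0 s0=1 s1=0
  Δ1: clk:0→1
  Δ2: s0:1→0
  Δ3: s1:0→1
  Δ4: s2:1→0
  (4Δ to stable)
t=1 Δ0: s3=0 s4=1 s2=0 clk=1 s0=0 s1=1
  Δ1: clk:1→0
  (1Δ to stable)
t=2 Δ0: s3=0 s4=1 s2=0 clk=0 s0=0 s1=1
  Δ1: clk:0→1
  Δ2: s0:0→1
  Δ3: s1:1→0
  Δ4: s2:0→1
  (4Δ to stable)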